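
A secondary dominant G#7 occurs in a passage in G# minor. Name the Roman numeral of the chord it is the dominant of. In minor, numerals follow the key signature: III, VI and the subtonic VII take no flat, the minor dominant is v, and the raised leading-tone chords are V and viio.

The chord is a dominant seventh chord on G#.
A dominant resolves down a perfect fifth: G# → C#. In G# minor, C# is scale degree 4, i.e. iv.

iv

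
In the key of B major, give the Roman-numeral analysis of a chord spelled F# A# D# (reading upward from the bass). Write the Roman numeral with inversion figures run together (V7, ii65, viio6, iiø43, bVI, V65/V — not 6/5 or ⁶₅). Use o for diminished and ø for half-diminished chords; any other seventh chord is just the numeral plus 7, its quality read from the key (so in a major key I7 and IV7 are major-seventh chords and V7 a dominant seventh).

Stacked in thirds the chord is D#-F#-A#: a minor triad on D#.
D# is scale degree 3 in B major, and a minor triad on that degree is written iii.
With F# in the bass the chord is in first inversion, so the figured bass is 6.

iii6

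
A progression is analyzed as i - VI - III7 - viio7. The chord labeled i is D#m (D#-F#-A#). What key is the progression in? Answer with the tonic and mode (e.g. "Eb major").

The anchor chord is a minor triad on D#, labeled i.
If D# is scale degree 1 and the mode makes that degree carry a minor triad, the tonic is D# and the mode is minor.

D# minor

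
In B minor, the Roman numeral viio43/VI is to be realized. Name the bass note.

C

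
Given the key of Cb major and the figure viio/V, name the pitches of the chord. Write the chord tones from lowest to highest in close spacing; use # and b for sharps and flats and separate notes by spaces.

The slash marks an applied leading-tone chord: viio of V. In Cb major, V is Gb, so the leading tone to it is F, a half step below.
Building a diminished triad on F gives F-Ab-Cb.

F Ab Cb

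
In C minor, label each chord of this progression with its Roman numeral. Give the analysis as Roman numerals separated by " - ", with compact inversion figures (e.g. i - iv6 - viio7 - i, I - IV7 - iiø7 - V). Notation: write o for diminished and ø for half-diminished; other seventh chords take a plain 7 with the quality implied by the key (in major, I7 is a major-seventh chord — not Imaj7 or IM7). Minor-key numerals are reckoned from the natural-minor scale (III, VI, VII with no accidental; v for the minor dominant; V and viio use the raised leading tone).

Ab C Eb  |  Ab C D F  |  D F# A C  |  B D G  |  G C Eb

VI - iiø43 - V7/V - V6 - i64

Ab-C-Eb: root Ab is the submediant; major triad there is VI.
Ab-C-D-F: root D is the supertonic; half-diminished seventh chord there is iiø43.
D-F#-A-C is the secondary dominant of V (dominant seventh chord on D): V7/V.
B-D-G: root G is the dominant; major triad there is V6.
G-C-Eb: root C is the tonic; minor triad there is i64.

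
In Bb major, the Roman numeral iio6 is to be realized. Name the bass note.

iio in Bb major has root C; the chord is C-Eb-Gb.
The figure 6 means first inversion — the third is in the bass.

Eb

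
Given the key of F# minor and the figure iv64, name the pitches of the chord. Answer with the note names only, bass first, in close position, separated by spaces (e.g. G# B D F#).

F# B D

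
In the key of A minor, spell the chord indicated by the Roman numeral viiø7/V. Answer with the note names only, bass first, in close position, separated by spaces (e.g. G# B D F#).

The slash marks an applied leading-tone chord: viio of V. In A minor, V is E, so the leading tone to it is D#, a half step below.
Building a half-diminished seventh chord on D# gives D#-F#-A-C#.

D# F# A C#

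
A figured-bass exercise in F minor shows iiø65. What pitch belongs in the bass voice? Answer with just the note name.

Bb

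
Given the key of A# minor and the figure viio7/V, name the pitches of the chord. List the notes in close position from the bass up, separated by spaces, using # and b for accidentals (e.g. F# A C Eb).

D## F## A# C#

The slash marks an applied leading-tone chord: viio of V. In A# minor, V is E#, so the leading tone to it is D##, a half step below.
Building a fully diminished seventh chord on D## gives D##-F##-A#-C#.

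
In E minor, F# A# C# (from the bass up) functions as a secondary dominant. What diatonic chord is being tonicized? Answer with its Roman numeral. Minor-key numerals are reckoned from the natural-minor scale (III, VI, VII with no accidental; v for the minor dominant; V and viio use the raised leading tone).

The chord is a major triad on F#.
A dominant resolves down a perfect fifth: F# → B. In E minor, B is scale degree 5, i.e. V.

V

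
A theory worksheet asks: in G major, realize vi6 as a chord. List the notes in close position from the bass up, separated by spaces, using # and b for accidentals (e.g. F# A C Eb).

In G major, scale degree 6 is E, and the diatonic chord built there is a minor triad.
Stacking thirds from E gives E-G-B.
With the 6 figure the chord is in first inversion; from the bass G upward in close position it reads G-B-E.

G B E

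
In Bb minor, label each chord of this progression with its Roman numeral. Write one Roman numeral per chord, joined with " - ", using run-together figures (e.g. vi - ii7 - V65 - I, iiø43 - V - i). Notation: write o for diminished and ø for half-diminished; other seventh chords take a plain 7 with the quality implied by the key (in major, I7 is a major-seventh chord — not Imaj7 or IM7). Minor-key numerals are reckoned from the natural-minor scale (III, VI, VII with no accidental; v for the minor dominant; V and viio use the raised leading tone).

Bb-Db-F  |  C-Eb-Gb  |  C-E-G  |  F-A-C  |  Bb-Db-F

Bb-Db-F: root Bb is the tonic; minor triad there is i.
C-Eb-Gb has root C, degree 2 in Bb minor, so iio.
C-E-G: chromatic; C is V of V, so V/V.
F-A-C has root F, degree 5 in Bb minor, so V.
Bb-Db-F: minor triad on Bb = scale degree 1 → i.

i - iio - V/V - V - i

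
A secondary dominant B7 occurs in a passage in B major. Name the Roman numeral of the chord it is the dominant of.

IV

The chord is a dominant seventh chord on B.
A dominant resolves down a perfect fifth: B → E. In B major, E is scale degree 4, i.e. IV.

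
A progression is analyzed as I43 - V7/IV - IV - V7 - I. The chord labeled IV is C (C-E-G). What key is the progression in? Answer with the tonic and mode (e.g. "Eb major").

IV is given as C-E-G — a major triad with root C.
Counting down 3 scale steps from C places the tonic on G; a major triad on degree 4 is diatonic only in major.

G major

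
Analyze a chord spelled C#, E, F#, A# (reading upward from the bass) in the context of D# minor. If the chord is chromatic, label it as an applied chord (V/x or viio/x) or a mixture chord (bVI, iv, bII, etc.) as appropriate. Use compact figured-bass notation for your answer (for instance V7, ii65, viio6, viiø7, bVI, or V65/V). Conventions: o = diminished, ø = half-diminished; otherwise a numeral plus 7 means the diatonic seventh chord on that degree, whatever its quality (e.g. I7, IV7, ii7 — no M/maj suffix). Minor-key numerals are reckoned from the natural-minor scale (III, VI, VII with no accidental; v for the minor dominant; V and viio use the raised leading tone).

Stacked in thirds the chord is F#-A#-C#-E: a dominant seventh chord on F#.
F# is not a diatonic chord root with this quality in D# minor, but it lies a perfect fifth above B (VI), so the chord functions as an applied dominant of VI.
With C# in the bass the chord is in second inversion, so the figured bass is 43.

V43/VI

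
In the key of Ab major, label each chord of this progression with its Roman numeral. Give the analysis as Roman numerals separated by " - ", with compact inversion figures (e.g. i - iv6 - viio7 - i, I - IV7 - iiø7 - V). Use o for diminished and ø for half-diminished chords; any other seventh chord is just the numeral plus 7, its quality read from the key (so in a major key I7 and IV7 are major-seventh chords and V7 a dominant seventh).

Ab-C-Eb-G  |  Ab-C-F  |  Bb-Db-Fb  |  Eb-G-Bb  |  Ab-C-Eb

I7 - vi6 - iio - V - I

Ab-C-Eb-G has root Ab, degree 1 in Ab major, so I7.
Ab-C-F: root F is the submediant; minor triad there is vi6.
Bb-Db-Fb: Bb with this quality isn't in the key; it's iio, borrowed from the parallel minor.
Eb-G-Bb has root Eb, degree 5 in Ab major, so V.
Ab-C-Eb has root Ab, degree 1 in Ab major, so I.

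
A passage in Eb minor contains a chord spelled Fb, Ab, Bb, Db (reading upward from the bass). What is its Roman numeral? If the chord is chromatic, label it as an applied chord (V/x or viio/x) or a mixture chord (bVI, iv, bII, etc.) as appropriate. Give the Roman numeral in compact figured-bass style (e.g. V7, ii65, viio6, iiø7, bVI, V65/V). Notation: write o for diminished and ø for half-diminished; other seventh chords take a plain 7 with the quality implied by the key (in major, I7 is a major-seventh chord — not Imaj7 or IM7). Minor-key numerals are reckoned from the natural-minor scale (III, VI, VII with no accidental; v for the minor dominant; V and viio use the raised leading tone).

Stacked in thirds the chord is Bb-Db-Fb-Ab: a half-diminished seventh chord on Bb.
Bb sits a half step below Cb (VI in Eb minor); a diminished chord there is the applied leading-tone chord of VI.
With Fb in the bass the chord is in second inversion, so the figured bass is 43.

viiø43/VI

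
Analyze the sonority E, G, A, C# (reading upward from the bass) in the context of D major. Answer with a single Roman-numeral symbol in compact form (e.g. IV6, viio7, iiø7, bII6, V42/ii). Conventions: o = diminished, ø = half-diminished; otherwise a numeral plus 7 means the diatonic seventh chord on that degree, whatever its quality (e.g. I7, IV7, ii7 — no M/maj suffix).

Stacked in thirds the chord is A-C#-E-G: a dominant seventh chord on A.
A is scale degree 5 in D major, and a dominant seventh chord on that degree is written V7.
With E in the bass the chord is in second inversion, so the figured bass is 43.

V43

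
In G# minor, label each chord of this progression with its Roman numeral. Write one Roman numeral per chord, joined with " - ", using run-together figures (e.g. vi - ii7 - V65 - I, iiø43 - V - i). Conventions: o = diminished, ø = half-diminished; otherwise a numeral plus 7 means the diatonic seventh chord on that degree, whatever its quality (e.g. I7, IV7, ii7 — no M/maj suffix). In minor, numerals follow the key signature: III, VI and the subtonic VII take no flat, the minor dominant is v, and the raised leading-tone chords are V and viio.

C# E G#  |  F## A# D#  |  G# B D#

iv - V6 - i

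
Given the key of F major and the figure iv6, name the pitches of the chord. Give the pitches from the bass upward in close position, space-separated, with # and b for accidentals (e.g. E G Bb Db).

Db F Bb

iv6 is the minor subdominant, borrowed from the parallel minor. In F major that root is Bb.
So the chord is Bb-Db-F.
With the 6 figure the chord is in first inversion; from the bass Db upward in close position it reads Db-F-Bb.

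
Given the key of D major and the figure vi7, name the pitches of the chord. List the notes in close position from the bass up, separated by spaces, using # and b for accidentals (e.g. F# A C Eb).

In D major, the submediant is B, and the diatonic chord built there is a minor seventh chord.
Stacking thirds from B gives B-D-F#-A.

B D F# A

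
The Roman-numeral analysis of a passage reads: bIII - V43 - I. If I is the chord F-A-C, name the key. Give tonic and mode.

F major

I is given as F-A-C — a major triad with root F.
If F is scale degree 1 and the mode makes that degree carry a major triad, the tonic is F and the mode is major.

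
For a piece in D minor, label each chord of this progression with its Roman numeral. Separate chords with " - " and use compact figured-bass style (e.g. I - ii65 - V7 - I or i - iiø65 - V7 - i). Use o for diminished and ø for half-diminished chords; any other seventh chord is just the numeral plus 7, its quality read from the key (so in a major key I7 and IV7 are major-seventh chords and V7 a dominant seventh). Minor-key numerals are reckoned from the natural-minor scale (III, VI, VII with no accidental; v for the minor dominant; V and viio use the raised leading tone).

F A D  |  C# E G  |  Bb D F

F-A-D: minor triad on D = scale degree 1 → i6.
C#-E-G has root C#, degree 7 in D minor, so viio.
Bb-D-F: major triad on Bb = scale degree 6 → VI.

i6 - viio - VI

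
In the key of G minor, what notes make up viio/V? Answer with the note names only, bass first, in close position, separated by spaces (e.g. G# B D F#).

The slash marks an applied leading-tone chord: viio of V. In G minor, V is D, so the leading tone to it is C#, a half step below.
Building a diminished triad on C# gives C#-E-G.

C# E G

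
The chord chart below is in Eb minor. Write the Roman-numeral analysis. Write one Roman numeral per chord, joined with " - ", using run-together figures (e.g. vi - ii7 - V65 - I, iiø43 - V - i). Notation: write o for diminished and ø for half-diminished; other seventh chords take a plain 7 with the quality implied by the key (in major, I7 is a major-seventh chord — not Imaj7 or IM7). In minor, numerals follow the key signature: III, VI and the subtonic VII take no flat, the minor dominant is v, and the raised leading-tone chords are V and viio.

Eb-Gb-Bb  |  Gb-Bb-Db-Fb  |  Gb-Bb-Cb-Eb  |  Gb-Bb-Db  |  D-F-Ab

i - V7/VI - VI43 - III - viio

Eb-Gb-Bb has root Eb, degree 1 in Eb minor, so i.
Gb-Bb-Db-Fb: chromatic; Gb is V of VI, so V7/VI.
Gb-Bb-Cb-Eb: root Cb is the submediant; major seventh chord there is VI43.
Gb-Bb-Db: root Gb is the mediant; major triad there is III.
D-F-Ab has root D, degree 7 in Eb minor, so viio.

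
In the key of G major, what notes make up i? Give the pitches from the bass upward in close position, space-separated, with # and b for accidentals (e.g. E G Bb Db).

i is the minor tonic, borrowed from the parallel minor. In G major that root is G.
So the chord is G-Bb-D, a minor triad.

G Bb D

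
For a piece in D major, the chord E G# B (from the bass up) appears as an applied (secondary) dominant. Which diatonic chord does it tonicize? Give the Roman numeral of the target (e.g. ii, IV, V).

The chord is a major triad on E.
A dominant resolves down a perfect fifth: E → A. In D major, A is scale degree 5, i.e. V.

V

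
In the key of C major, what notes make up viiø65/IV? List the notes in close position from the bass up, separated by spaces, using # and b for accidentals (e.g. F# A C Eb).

G Bb D E

The slash marks an applied leading-tone chord: viio of IV. In C major, IV is F, so the leading tone to it is E, a half step below.
Building a half-diminished seventh chord on E gives E-G-Bb-D.
The figured bass 65 indicates first inversion, placing the third (G) in the bass: G-Bb-D-E.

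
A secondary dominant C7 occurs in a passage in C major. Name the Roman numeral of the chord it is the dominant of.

IV

The chord is a dominant seventh chord on C.
A dominant resolves down a perfect fifth: C → F. In C major, F is scale degree 4, i.e. IV.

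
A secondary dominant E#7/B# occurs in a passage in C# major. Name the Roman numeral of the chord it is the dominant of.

vi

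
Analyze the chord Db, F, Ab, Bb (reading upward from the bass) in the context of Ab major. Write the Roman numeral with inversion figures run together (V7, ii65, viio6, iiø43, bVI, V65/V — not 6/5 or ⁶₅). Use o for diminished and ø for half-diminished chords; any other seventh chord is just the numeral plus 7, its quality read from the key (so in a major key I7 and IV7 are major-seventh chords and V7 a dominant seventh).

The pitches Bb-Db-F-Ab form a minor seventh chord rooted on Bb.
Bb is scale degree 2 in Ab major, and a minor seventh chord on that degree is written ii7.
With Db in the bass the chord is in first inversion, so the figured bass is 65.

ii65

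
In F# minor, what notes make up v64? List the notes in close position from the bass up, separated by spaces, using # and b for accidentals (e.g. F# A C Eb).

In F# minor, scale degree 5 is C#, and the diatonic chord built there is a minor triad.
Stacking thirds from C# gives C#-E-G#.
The figured bass 64 indicates second inversion, placing the fifth (G#) in the bass: G#-C#-E.

G# C# E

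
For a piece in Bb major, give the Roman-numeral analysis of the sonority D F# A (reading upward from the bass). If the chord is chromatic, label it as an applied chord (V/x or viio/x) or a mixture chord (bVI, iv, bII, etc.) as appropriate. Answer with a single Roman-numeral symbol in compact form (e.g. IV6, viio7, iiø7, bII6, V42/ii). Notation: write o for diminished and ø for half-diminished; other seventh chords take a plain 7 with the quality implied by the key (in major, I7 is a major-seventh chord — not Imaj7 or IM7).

The pitches D-F#-A form a major triad rooted on D.
D is not a diatonic chord root with this quality in Bb major, but it lies a perfect fifth above G (vi), so the chord functions as an applied dominant of vi.

V/vi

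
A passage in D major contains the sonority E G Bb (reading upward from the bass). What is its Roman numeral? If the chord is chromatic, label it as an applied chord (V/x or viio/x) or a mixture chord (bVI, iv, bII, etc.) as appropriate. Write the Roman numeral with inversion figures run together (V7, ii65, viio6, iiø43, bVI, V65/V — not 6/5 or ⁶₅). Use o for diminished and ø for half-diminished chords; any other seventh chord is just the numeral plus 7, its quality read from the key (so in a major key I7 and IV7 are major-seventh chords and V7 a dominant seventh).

iio

The pitches E-G-Bb form a diminished triad rooted on E.
E is the second degree of D major. This is the diminished supertonic triad, borrowed from the parallel minor.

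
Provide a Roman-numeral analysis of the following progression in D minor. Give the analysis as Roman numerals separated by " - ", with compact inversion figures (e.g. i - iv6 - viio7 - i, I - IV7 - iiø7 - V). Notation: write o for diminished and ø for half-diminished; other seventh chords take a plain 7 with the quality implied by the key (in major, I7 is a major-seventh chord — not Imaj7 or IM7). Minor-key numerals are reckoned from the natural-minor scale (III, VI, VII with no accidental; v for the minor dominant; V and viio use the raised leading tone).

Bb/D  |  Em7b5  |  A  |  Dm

VI6 - iiø7 - V - i

Bb/D has root Bb, degree 6 in D minor, so VI6.
Em7b5 has root E, degree 2 in D minor, so iiø7.
A: major triad on A = scale degree 5 → V.
Dm: minor triad on D = scale degree 1 → i.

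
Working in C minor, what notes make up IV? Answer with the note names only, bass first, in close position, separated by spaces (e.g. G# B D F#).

Scale degree 4 in C minor is F; here the chord built on it is altered to a major triad. IV is the major subdominant, borrowed from the parallel major.
So the chord is F-A-C, a major triad.

F A C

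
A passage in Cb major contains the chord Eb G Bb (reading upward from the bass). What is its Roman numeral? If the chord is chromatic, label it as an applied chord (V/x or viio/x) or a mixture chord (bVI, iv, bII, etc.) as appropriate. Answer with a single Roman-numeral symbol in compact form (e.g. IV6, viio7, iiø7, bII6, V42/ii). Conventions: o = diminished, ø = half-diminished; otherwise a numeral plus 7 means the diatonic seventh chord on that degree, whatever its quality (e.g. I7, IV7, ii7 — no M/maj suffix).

V/vi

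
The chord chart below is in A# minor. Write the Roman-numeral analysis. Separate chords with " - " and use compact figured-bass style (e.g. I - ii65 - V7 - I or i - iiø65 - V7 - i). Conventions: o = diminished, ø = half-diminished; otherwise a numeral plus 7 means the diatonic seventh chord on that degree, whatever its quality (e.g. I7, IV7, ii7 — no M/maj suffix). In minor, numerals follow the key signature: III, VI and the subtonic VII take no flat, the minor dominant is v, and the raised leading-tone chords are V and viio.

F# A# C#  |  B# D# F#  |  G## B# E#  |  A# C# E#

VI - iio - V6 - i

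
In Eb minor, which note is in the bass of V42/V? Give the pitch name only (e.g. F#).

The applied chord V42/V is rooted on F: F-A-C-Eb.
The figure 42 means third inversion — the seventh is in the bass.

Eb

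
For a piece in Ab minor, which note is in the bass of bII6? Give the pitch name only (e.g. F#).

bII in Ab minor has root Bbb; the chord is Bbb-Db-Fb.
The figure 6 means first inversion — the third is in the bass.

Db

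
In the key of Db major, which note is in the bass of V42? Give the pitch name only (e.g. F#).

V in Db major has root Ab; the chord is Ab-C-Eb-Gb.
The figure 42 means third inversion — the seventh is in the bass.

Gb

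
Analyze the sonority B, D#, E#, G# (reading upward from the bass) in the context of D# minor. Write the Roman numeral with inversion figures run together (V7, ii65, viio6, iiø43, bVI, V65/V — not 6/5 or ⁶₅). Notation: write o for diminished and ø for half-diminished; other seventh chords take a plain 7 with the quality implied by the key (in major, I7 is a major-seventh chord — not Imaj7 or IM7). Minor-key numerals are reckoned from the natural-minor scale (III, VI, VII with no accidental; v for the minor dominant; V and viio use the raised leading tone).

Stacked in thirds the chord is E#-G#-B-D#: a half-diminished seventh chord on E#.
In D# minor, E# is the supertonic; the diatonic half-diminished seventh chord there is iiø7.
With B in the bass the chord is in second inversion, so the figured bass is 43.

iiø43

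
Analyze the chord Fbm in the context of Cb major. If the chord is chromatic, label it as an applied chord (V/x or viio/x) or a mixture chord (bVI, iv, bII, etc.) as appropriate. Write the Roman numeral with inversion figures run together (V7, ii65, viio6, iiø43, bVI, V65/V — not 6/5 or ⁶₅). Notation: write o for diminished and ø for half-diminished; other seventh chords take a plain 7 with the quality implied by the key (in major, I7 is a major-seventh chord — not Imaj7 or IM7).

iv

The pitches Fb-Abb-Cb form a minor triad rooted on Fb.
Fb is the fourth degree of Cb major. This is the minor subdominant, borrowed from the parallel minor.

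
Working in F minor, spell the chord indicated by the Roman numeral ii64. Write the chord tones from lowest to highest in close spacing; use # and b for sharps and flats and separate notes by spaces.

Scale degree 2 in F minor is G; here the chord built on it is altered to a minor triad. ii64 is the minor supertonic, borrowed from the parallel major (the Dorian ii).
So the chord is G-Bb-D.
With the 64 figure the chord is in second inversion; from the bass D upward in close position it reads D-G-Bb.

D G Bb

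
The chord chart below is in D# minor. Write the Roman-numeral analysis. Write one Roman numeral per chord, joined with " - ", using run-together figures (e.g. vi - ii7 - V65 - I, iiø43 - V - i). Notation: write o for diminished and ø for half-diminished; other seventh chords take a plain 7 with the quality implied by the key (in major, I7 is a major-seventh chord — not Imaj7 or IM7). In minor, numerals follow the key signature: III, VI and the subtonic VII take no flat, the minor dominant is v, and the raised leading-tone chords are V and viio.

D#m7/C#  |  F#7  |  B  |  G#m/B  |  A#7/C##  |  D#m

D#m7/C#: root D# is the tonic; minor seventh chord there is i42.
F#7: a dominant seventh chord on F#, the applied dominant of VI → V7/VI.
B: root B is the submediant; major triad there is VI.
G#m/B: root G# is the subdominant; minor triad there is iv6.
A#7/C## has root A#, degree 5 in D# minor, so V65.
D#m: root D# is the tonic; minor triad there is i.

i42 - V7/VI - VI - iv6 - V65 - i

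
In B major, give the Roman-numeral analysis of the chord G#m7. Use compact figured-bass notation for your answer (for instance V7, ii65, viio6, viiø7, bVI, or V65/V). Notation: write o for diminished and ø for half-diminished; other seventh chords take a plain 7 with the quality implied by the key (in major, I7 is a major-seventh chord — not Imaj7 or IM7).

The pitches G#-B-D#-F# form a minor seventh chord rooted on G#.
In B major, G# is the submediant; the diatonic minor seventh chord there is vi7.

vi7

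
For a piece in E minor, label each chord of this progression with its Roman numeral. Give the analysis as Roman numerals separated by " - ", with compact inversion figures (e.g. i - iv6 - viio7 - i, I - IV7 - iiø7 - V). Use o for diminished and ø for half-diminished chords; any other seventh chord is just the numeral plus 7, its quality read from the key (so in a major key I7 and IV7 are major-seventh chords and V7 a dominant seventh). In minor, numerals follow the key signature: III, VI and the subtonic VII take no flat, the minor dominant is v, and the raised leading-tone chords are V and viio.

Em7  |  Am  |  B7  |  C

i7 - iv - V7 - VI

Em7 has root E, degree 1 in E minor, so i7.
Am has root A, degree 4 in E minor, so iv.
B7 has root B, degree 5 in E minor, so V7.
C has root C, degree 6 in E minor, so VI.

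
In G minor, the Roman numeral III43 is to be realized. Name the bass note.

III in G minor has root Bb; the chord is Bb-D-F-A.
The figure 43 means second inversion — the fifth is in the bass.

F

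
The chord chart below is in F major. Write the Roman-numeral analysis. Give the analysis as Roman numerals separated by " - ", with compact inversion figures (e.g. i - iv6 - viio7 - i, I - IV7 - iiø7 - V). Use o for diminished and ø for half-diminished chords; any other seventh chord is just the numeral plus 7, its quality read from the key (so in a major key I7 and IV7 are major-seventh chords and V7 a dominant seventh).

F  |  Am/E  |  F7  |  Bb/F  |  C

I - iii64 - V7/IV - IV64 - V

F: major triad on F = scale degree 1 → I.
Am/E: minor triad on A = scale degree 3 → iii64.
F7 is the secondary dominant of IV (dominant seventh chord on F): V7/IV.
Bb/F: root Bb is the subdominant; major triad there is IV64.
C: major triad on C = scale degree 5 → V.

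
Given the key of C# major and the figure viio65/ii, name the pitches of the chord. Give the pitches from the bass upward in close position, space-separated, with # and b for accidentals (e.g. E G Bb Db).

viio65/ii is a secondary leading-tone chord. The target ii is D# in C# major; the applied chord is rooted a semitone below, on C##.
Building a fully diminished seventh chord on C## gives C##-E#-G#-B.
The figured bass 65 indicates first inversion, placing the third (E#) in the bass: E#-G#-B-C##.

E# G# B C##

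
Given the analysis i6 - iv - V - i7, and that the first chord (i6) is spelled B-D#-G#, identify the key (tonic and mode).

G# minor

The chord G#m/B is a minor triad rooted on G#; its label is i6.
If G# is scale degree 1 and the mode makes that degree carry a minor triad, the tonic is G# and the mode is minor.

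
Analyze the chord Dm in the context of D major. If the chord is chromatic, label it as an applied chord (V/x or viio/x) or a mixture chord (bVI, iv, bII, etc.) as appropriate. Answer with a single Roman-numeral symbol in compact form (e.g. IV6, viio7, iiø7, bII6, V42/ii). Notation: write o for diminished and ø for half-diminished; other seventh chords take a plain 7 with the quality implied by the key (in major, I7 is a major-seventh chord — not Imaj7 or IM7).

i

The pitches D-F-A form a minor triad rooted on D.
D is the first degree of D major. This is the minor tonic, borrowed from the parallel minor.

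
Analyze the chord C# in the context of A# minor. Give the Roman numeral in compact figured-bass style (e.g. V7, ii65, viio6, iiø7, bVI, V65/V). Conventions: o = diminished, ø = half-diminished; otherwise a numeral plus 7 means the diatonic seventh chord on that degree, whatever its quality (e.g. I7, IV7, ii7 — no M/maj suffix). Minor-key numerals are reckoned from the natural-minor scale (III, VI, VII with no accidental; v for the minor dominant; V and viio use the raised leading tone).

III

Stacked in thirds the chord is C#-E#-G#: a major triad on C#.
C# is scale degree 3 in A# minor, and a major triad on that degree is written III.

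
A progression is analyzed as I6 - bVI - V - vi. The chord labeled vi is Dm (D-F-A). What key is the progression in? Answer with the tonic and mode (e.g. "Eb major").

The chord Dm is a minor triad rooted on D; its label is vi.
vi on D implies D is the submediant; that puts the tonic at F, and the lowercase numeral fits major mode.

F major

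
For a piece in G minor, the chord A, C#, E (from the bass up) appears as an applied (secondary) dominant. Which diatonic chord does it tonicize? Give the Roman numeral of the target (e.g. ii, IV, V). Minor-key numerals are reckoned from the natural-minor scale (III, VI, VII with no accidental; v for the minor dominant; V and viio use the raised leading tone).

The chord is a major triad on A.
A dominant resolves down a perfect fifth: A → D. In G minor, D is scale degree 5, i.e. V.

V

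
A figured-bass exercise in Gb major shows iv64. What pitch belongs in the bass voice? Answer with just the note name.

iv in Gb major has root Cb; the chord is Cb-Ebb-Gb.
The figure 64 means second inversion — the fifth is in the bass.

Gb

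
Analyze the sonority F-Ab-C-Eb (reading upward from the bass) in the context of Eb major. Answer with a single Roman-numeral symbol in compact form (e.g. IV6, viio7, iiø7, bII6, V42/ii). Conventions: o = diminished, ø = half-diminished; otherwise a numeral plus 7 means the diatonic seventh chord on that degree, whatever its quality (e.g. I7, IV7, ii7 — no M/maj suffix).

ii7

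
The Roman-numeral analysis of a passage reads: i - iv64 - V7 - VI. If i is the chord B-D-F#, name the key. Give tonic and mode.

B minor

i is given as B-D-F# — a minor triad with root B.
If B is scale degree 1 and the mode makes that degree carry a minor triad, the tonic is B and the mode is minor.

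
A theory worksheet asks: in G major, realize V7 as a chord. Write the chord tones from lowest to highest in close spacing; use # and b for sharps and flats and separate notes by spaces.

D F# A C

The numeral's case and figure indicate a dominant seventh chord. In G major its root, the fifth degree, is D.
Stacking thirds from D gives D-F#-A-C.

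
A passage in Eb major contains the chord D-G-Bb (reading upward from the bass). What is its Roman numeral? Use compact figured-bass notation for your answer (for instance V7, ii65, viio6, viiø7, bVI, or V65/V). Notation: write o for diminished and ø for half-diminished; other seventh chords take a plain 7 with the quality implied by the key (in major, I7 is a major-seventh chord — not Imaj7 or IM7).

iii64

Stacked in thirds the chord is G-Bb-D: a minor triad on G.
In Eb major, G is the mediant; the diatonic minor triad there is iii.
With D in the bass the chord is in second inversion, so the figured bass is 64.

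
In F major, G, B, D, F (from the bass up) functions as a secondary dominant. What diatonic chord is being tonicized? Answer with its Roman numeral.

V

The chord is a dominant seventh chord on G.
A dominant resolves down a perfect fifth: G → C. In F major, C is scale degree 5, i.e. V.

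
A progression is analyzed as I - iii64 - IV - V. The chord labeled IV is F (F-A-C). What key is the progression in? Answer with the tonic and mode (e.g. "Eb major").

The anchor chord is a major triad on F, labeled IV.
Counting down 3 scale steps from F places the tonic on C; a major triad on degree 4 is diatonic only in major.

C major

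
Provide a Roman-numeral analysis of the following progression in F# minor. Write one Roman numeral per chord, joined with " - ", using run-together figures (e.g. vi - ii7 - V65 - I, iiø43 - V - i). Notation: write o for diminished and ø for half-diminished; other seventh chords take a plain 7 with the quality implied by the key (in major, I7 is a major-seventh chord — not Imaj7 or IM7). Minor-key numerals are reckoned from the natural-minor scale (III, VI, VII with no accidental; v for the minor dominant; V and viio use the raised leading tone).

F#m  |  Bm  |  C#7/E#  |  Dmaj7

i - iv - V65 - VI7

F#m: root F# is the tonic; minor triad there is i.
Bm: root B is the subdominant; minor triad there is iv.
C#7/E#: root C# is the dominant; dominant seventh chord there is V65.
Dmaj7 has root D, degree 6 in F# minor, so VI7.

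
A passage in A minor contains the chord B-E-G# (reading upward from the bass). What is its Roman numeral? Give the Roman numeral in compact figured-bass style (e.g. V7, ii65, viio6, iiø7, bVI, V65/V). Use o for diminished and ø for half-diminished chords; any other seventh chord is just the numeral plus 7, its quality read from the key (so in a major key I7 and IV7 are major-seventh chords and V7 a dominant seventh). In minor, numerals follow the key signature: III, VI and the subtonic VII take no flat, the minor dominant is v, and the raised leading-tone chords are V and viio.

V64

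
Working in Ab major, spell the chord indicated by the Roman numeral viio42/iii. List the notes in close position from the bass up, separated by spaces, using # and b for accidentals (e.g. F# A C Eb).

The slash marks an applied leading-tone chord: viio of iii. In Ab major, iii is C, so the leading tone to it is B, a half step below.
Building a fully diminished seventh chord on B gives B-D-F-Ab.
With the 42 figure the chord is in third inversion; from the bass Ab upward in close position it reads Ab-B-D-F.

Ab B D F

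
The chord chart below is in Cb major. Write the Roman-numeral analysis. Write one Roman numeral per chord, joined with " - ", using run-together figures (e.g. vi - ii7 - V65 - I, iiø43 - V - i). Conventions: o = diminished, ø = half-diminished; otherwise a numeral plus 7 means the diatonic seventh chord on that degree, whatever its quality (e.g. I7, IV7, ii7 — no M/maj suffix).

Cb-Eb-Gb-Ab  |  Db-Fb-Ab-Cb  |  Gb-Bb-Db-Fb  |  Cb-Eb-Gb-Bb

Cb-Eb-Gb-Ab: minor seventh chord on Ab = scale degree 6 → vi65.
Db-Fb-Ab-Cb: minor seventh chord on Db = scale degree 2 → ii7.
Gb-Bb-Db-Fb has root Gb, degree 5 in Cb major, so V7.
Cb-Eb-Gb-Bb: major seventh chord on Cb = scale degree 1 → I7.

vi65 - ii7 - V7 - I7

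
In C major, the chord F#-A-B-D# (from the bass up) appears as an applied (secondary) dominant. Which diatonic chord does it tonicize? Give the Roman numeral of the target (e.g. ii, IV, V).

The chord is a dominant seventh chord on B.
A dominant resolves down a perfect fifth: B → E. In C major, E is scale degree 3, i.e. iii.

iii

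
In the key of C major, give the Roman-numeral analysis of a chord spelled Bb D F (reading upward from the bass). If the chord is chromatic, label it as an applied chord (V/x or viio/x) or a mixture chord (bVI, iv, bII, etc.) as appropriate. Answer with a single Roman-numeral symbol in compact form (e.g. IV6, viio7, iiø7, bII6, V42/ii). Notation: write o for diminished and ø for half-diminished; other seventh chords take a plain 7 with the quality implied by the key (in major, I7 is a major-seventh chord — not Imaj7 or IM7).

The pitches Bb-D-F form a major triad rooted on Bb.
Bb is the lowered seventh degree of C major (diatonic 7 would be B). This is a major triad on the lowered seventh degree (the subtonic), borrowed from the parallel minor.

bVII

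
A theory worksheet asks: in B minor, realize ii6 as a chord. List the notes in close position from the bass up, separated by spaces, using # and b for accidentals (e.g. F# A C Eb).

ii6 is the minor supertonic, borrowed from the parallel major (the Dorian ii). In B minor that root is C#.
So the chord is C#-E-G#, a minor triad.
The figured bass 6 indicates first inversion, placing the third (E) in the bass: E-G#-C#.

E G# C#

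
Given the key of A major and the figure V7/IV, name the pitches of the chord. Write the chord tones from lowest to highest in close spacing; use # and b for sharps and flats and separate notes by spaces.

A C# E G

V7/IV is a secondary dominant — the dominant seventh of IV. IV in A major is D, so the applied chord's root is A, a perfect fifth above.
Building a dominant seventh chord on A gives A-C#-E-G.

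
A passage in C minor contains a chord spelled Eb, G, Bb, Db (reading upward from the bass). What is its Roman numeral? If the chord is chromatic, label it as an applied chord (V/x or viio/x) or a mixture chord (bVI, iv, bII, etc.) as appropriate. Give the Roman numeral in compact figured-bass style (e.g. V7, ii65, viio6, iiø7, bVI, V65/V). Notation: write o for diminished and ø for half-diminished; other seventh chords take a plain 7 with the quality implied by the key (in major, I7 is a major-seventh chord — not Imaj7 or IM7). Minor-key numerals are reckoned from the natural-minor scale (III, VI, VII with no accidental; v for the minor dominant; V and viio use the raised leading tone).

V7/VI

Stacked in thirds the chord is Eb-G-Bb-Db: a dominant seventh chord on Eb.
Eb is not a diatonic chord root with this quality in C minor, but it lies a perfect fifth above Ab (VI), so the chord functions as an applied dominant of VI.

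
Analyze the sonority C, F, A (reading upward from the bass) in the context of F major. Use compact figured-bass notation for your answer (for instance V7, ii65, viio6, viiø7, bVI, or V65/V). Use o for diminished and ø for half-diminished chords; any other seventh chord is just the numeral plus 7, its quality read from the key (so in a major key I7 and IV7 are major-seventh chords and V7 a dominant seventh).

I64

The pitches F-A-C form a major triad rooted on F.
F is scale degree 1 in F major, and a major triad on that degree is written I.
With C in the bass the chord is in second inversion, so the figured bass is 64.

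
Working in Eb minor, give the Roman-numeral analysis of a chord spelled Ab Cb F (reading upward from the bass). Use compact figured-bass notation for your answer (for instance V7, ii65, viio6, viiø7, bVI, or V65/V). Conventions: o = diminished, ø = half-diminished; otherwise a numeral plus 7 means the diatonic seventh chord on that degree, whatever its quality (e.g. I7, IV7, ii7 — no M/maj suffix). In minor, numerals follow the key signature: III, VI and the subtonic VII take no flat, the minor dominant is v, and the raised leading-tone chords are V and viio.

The pitches F-Ab-Cb form a diminished triad rooted on F.
F is scale degree 2 in Eb minor, and a diminished triad on that degree is written iio.
With Ab in the bass the chord is in first inversion, so the figured bass is 6.

iio6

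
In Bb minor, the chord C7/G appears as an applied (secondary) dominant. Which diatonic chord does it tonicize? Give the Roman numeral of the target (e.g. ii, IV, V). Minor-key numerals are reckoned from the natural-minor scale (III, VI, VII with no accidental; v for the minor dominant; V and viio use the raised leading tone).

The chord is a dominant seventh chord on C.
A dominant resolves down a perfect fifth: C → F. In Bb minor, F is scale degree 5, i.e. V.

V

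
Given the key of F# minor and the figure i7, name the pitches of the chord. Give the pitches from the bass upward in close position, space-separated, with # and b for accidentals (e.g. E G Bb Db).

In F# minor, scale degree 1 is F#, and the diatonic chord built there is a minor seventh chord.
That chord is spelled F#-A-C#-E.

F# A C# E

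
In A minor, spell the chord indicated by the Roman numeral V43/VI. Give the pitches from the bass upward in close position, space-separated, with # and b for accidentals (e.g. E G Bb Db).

The slash means an applied dominant: we want the dominant of VI. In A minor, VI is F major, and its dominant is built on C.
Building a dominant seventh chord on C gives C-E-G-Bb.
With the 43 figure the chord is in second inversion; from the bass G upward in close position it reads G-Bb-C-E.

G Bb C E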